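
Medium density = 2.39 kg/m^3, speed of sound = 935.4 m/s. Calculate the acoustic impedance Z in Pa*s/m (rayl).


Given values:
  rho = 2.39 kg/m^3
  c = 935.4 m/s
Formula: Z = rho * c
Z = 2.39 * 935.4
Z = 2235.61

2235.61 rayl


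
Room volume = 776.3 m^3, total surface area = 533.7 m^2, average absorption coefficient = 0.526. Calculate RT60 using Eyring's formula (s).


Given values:
  V = 776.3 m^3, S = 533.7 m^2, alpha = 0.526
Formula: RT60 = 0.161 * V / (-S * ln(1 - alpha))
Compute ln(1 - 0.526) = ln(0.474) = -0.746548
Denominator: -533.7 * -0.746548 = 398.4327
Numerator: 0.161 * 776.3 = 124.9843
RT60 = 124.9843 / 398.4327 = 0.314

0.314 s


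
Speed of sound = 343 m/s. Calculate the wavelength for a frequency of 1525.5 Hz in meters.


Given values:
  c = 343 m/s, f = 1525.5 Hz
Formula: lambda = c / f
lambda = 343 / 1525.5
lambda = 0.2248

0.2248 m


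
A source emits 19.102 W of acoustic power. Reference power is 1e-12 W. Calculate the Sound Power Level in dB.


Given values:
  W = 19.102 W
  W_ref = 1e-12 W
Formula: SWL = 10 * log10(W / W_ref)
Compute ratio: W / W_ref = 19102000000000
Compute log10: log10(19102000000000) = 13.281079
Multiply: SWL = 10 * 13.281079 = 132.81

132.81 dB


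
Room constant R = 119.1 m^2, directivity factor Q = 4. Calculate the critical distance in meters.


Given values:
  R = 119.1 m^2, Q = 4
Formula: d_c = 0.141 * sqrt(Q * R)
Compute Q * R = 4 * 119.1 = 476.4
Compute sqrt(476.4) = 21.8266
d_c = 0.141 * 21.8266 = 3.078

3.078 m


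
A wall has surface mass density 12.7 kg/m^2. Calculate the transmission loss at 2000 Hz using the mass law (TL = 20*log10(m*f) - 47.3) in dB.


Given values:
  m = 12.7 kg/m^2, f = 2000 Hz
Formula: TL = 20 * log10(m * f) - 47.3
Compute m * f = 12.7 * 2000 = 25400.0
Compute log10(25400.0) = 4.404834
Compute 20 * 4.404834 = 88.0967
TL = 88.0967 - 47.3 = 40.8

40.8 dB


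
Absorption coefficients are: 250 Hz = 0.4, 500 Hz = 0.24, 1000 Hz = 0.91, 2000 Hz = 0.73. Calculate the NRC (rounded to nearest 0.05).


Given values:
  a_250 = 0.4, a_500 = 0.24
  a_1000 = 0.91, a_2000 = 0.73
Formula: NRC = (a250 + a500 + a1000 + a2000) / 4
Sum = 0.4 + 0.24 + 0.91 + 0.73 = 2.28
NRC = 2.28 / 4 = 0.57
Rounded to nearest 0.05: 0.55

0.55


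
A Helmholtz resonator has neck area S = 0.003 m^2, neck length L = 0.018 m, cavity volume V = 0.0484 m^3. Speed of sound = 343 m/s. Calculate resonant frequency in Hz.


Given values:
  S = 0.003 m^2, L = 0.018 m, V = 0.0484 m^3, c = 343 m/s
Formula: f = (c / (2*pi)) * sqrt(S / (V * L))
Compute V * L = 0.0484 * 0.018 = 0.0008712
Compute S / (V * L) = 0.003 / 0.0008712 = 3.4435
Compute sqrt(3.4435) = 1.855667
Compute c / (2*pi) = 343 / 6.283185 = 54.590148
f = 54.590148 * 1.855667 = 101.3

101.3 Hz


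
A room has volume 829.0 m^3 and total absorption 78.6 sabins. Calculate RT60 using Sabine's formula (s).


Given values:
  V = 829.0 m^3
  A = 78.6 sabins
Formula: RT60 = 0.161 * V / A
Numerator: 0.161 * 829.0 = 133.469
RT60 = 133.469 / 78.6 = 1.698

1.698 s


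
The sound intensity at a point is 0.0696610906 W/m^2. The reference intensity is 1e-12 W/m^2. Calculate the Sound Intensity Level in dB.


Given values:
  I = 0.0696610906 W/m^2
  I_ref = 1e-12 W/m^2
Formula: SIL = 10 * log10(I / I_ref)
Compute ratio: I / I_ref = 69661090600
Compute log10: log10(69661090600) = 10.84299
Multiply: SIL = 10 * 10.84299 = 108.43

108.43 dB


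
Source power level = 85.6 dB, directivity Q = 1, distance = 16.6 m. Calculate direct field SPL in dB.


Given values:
  Lw = 85.6 dB, Q = 1, r = 16.6 m
Formula: SPL = Lw + 10 * log10(Q / (4 * pi * r^2))
Compute 4 * pi * r^2 = 4 * pi * 16.6^2 = 3462.7891
Compute Q / denom = 1 / 3462.7891 = 0.00028878
Compute 10 * log10(0.00028878) = -35.3943
SPL = 85.6 + (-35.3943) = 50.21

50.21 dB


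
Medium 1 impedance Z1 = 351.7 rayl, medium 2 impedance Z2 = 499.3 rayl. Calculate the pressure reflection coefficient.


Given values:
  Z1 = 351.7 rayl, Z2 = 499.3 rayl
Formula: R = (Z2 - Z1) / (Z2 + Z1)
Numerator: Z2 - Z1 = 499.3 - 351.7 = 147.6
Denominator: Z2 + Z1 = 499.3 + 351.7 = 851.0
R = 147.6 / 851.0 = 0.1734

0.1734


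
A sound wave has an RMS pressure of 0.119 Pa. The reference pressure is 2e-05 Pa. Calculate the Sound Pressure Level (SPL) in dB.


Given values:
  p = 0.119 Pa
  p_ref = 2e-05 Pa
Formula: SPL = 20 * log10(p / p_ref)
Compute ratio: p / p_ref = 0.119 / 2e-05 = 5950
Compute log10: log10(5950) = 3.774517
Multiply: SPL = 20 * 3.774517 = 75.49

75.49 dB


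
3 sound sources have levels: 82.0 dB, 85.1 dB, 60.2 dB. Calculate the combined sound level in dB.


Formula: L_total = 10 * log10( sum(10^(Li/10)) )
  Source 1: 10^(82.0/10) = 158489319.2461
  Source 2: 10^(85.1/10) = 323593656.9296
  Source 3: 10^(60.2/10) = 1047128.5481
Sum of linear values = 483130104.7238
L_total = 10 * log10(483130104.7238) = 86.84

86.84 dB


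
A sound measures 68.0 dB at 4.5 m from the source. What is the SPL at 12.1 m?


Given values:
  SPL1 = 68.0 dB, r1 = 4.5 m, r2 = 12.1 m
Formula: SPL2 = SPL1 - 20 * log10(r2 / r1)
Compute ratio: r2 / r1 = 12.1 / 4.5 = 2.6889
Compute log10: log10(2.6889) = 0.429575
Compute drop: 20 * 0.429575 = 8.5915
SPL2 = 68.0 - 8.5915 = 59.41

59.41 dB


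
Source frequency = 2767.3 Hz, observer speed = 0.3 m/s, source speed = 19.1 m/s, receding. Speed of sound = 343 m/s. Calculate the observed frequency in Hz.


Given values:
  f_s = 2767.3 Hz, v_o = 0.3 m/s, v_s = 19.1 m/s
  Direction: receding
Formula: f_o = f_s * (c - v_o) / (c + v_s)
Numerator: c - v_o = 343 - 0.3 = 342.7
Denominator: c + v_s = 343 + 19.1 = 362.1
f_o = 2767.3 * 342.7 / 362.1 = 2619.04

2619.04 Hz


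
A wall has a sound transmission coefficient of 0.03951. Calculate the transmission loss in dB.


Given values:
  tau = 0.03951
Formula: TL = 10 * log10(1 / tau)
Compute 1 / tau = 1 / 0.03951 = 25.31
Compute log10(25.31) = 1.403292
TL = 10 * 1.403292 = 14.03

14.03 dB


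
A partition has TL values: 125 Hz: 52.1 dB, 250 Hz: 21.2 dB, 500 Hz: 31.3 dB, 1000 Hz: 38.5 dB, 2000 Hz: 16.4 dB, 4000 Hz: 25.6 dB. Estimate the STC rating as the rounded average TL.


Given TL values at each frequency:
  125 Hz: 52.1 dB
  250 Hz: 21.2 dB
  500 Hz: 31.3 dB
  1000 Hz: 38.5 dB
  2000 Hz: 16.4 dB
  4000 Hz: 25.6 dB
Formula: STC ~ round(average of TL values)
Sum = 52.1 + 21.2 + 31.3 + 38.5 + 16.4 + 25.6 = 185.1
Average = 185.1 / 6 = 30.85
Rounded: 31

31


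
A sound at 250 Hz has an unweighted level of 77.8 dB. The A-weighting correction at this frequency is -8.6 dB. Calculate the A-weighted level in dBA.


Given values:
  SPL = 77.8 dB
  A-weighting at 250 Hz = -8.6 dB
Formula: L_A = SPL + A_weight
L_A = 77.8 + (-8.6)
L_A = 69.2

69.2 dBA


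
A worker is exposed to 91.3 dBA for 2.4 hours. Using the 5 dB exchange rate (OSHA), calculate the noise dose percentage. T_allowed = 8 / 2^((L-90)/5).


Given values:
  L = 91.3 dBA, T = 2.4 hours
Formula: T_allowed = 8 / 2^((L - 90) / 5)
Compute exponent: (91.3 - 90) / 5 = 0.26
Compute 2^(0.26) = 1.197479
T_allowed = 8 / 1.197479 = 6.680702 hours
Dose = (T / T_allowed) * 100
Dose = (2.4 / 6.680702) * 100 = 35.92

35.92 %


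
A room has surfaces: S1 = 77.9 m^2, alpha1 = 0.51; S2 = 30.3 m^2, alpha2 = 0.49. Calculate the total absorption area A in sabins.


Given surfaces:
  Surface 1: 77.9 * 0.51 = 39.729
  Surface 2: 30.3 * 0.49 = 14.847
Formula: A = sum(Si * alpha_i)
A = 39.729 + 14.847
A = 54.58

54.58 sabins


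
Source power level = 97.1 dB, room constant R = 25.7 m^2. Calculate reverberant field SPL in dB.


Given values:
  Lw = 97.1 dB, R = 25.7 m^2
Formula: SPL = Lw + 10 * log10(4 / R)
Compute 4 / R = 4 / 25.7 = 0.155642
Compute 10 * log10(0.155642) = -8.0787
SPL = 97.1 + (-8.0787) = 89.02

89.02 dB


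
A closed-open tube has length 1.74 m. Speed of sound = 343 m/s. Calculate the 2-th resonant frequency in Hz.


Given values:
  Tube type: closed-open, L = 1.74 m, c = 343 m/s, n = 2
Formula: f_n = (2n - 1) * c / (4 * L)
Compute 2n - 1 = 2*2 - 1 = 3
Compute 4 * L = 4 * 1.74 = 6.96
f = 3 * 343 / 6.96
f = 147.84

147.84 Hz


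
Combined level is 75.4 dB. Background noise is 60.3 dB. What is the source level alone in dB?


Given values:
  L_total = 75.4 dB, L_bg = 60.3 dB
Formula: L_source = 10 * log10(10^(L_total/10) - 10^(L_bg/10))
Convert to linear:
  10^(75.4/10) = 34673685.0453
  10^(60.3/10) = 1071519.3052
Difference: 34673685.0453 - 1071519.3052 = 33602165.7401
L_source = 10 * log10(33602165.7401) = 75.26

75.26 dB


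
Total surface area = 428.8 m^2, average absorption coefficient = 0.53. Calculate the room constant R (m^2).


Given values:
  S = 428.8 m^2, alpha = 0.53
Formula: R = S * alpha / (1 - alpha)
Numerator: 428.8 * 0.53 = 227.264
Denominator: 1 - 0.53 = 0.47
R = 227.264 / 0.47 = 483.54

483.54 m^2


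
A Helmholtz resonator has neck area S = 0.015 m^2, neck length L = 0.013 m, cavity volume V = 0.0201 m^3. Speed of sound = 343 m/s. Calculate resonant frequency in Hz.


Given values:
  S = 0.015 m^2, L = 0.013 m, V = 0.0201 m^3, c = 343 m/s
Formula: f = (c / (2*pi)) * sqrt(S / (V * L))
Compute V * L = 0.0201 * 0.013 = 0.0002613
Compute S / (V * L) = 0.015 / 0.0002613 = 57.4053
Compute sqrt(57.4053) = 7.576629
Compute c / (2*pi) = 343 / 6.283185 = 54.590148
f = 54.590148 * 7.576629 = 413.61

413.61 Hz


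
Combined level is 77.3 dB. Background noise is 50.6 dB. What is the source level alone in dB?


Given values:
  L_total = 77.3 dB, L_bg = 50.6 dB
Formula: L_source = 10 * log10(10^(L_total/10) - 10^(L_bg/10))
Convert to linear:
  10^(77.3/10) = 53703179.637
  10^(50.6/10) = 114815.3621
Difference: 53703179.637 - 114815.3621 = 53588364.2749
L_source = 10 * log10(53588364.2749) = 77.29

77.29 dB


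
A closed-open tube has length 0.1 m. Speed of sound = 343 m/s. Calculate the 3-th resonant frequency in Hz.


Given values:
  Tube type: closed-open, L = 0.1 m, c = 343 m/s, n = 3
Formula: f_n = (2n - 1) * c / (4 * L)
Compute 2n - 1 = 2*3 - 1 = 5
Compute 4 * L = 4 * 0.1 = 0.4
f = 5 * 343 / 0.4
f = 4287.5

4287.5 Hz


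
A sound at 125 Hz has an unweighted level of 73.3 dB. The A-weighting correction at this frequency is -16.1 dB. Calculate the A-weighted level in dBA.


Given values:
  SPL = 73.3 dB
  A-weighting at 125 Hz = -16.1 dB
Formula: L_A = SPL + A_weight
L_A = 73.3 + (-16.1)
L_A = 57.2

57.2 dBA


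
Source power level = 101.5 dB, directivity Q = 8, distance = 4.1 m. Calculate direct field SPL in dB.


Given values:
  Lw = 101.5 dB, Q = 8, r = 4.1 m
Formula: SPL = Lw + 10 * log10(Q / (4 * pi * r^2))
Compute 4 * pi * r^2 = 4 * pi * 4.1^2 = 211.2407
Compute Q / denom = 8 / 211.2407 = 0.03787149
Compute 10 * log10(0.03787149) = -14.2169
SPL = 101.5 + (-14.2169) = 87.28

87.28 dB


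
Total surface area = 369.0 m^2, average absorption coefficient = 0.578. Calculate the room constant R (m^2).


Given values:
  S = 369.0 m^2, alpha = 0.578
Formula: R = S * alpha / (1 - alpha)
Numerator: 369.0 * 0.578 = 213.282
Denominator: 1 - 0.578 = 0.422
R = 213.282 / 0.422 = 505.41

505.41 m^2


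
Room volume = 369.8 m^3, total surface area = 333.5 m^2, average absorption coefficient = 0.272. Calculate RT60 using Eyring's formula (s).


Given values:
  V = 369.8 m^3, S = 333.5 m^2, alpha = 0.272
Formula: RT60 = 0.161 * V / (-S * ln(1 - alpha))
Compute ln(1 - 0.272) = ln(0.728) = -0.317454
Denominator: -333.5 * -0.317454 = 105.8709
Numerator: 0.161 * 369.8 = 59.5378
RT60 = 59.5378 / 105.8709 = 0.562

0.562 s


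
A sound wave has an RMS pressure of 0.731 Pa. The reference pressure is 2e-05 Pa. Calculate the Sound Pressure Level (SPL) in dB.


Given values:
  p = 0.731 Pa
  p_ref = 2e-05 Pa
Formula: SPL = 20 * log10(p / p_ref)
Compute ratio: p / p_ref = 0.731 / 2e-05 = 36550
Compute log10: log10(36550) = 4.562887
Multiply: SPL = 20 * 4.562887 = 91.26

91.26 dB


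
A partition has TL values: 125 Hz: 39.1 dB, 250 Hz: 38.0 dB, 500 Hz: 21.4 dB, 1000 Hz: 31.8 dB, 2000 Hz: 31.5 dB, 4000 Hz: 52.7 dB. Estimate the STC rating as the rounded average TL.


Given TL values at each frequency:
  125 Hz: 39.1 dB
  250 Hz: 38.0 dB
  500 Hz: 21.4 dB
  1000 Hz: 31.8 dB
  2000 Hz: 31.5 dB
  4000 Hz: 52.7 dB
Formula: STC ~ round(average of TL values)
Sum = 39.1 + 38.0 + 21.4 + 31.8 + 31.5 + 52.7 = 214.5
Average = 214.5 / 6 = 35.75
Rounded: 36

36


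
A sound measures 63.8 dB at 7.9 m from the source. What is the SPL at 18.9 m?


Given values:
  SPL1 = 63.8 dB, r1 = 7.9 m, r2 = 18.9 m
Formula: SPL2 = SPL1 - 20 * log10(r2 / r1)
Compute ratio: r2 / r1 = 18.9 / 7.9 = 2.3924
Compute log10: log10(2.3924) = 0.378834
Compute drop: 20 * 0.378834 = 7.5767
SPL2 = 63.8 - 7.5767 = 56.22

56.22 dB


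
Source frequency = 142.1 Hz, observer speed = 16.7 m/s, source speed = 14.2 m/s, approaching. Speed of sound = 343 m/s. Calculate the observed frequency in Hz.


Given values:
  f_s = 142.1 Hz, v_o = 16.7 m/s, v_s = 14.2 m/s
  Direction: approaching
Formula: f_o = f_s * (c + v_o) / (c - v_s)
Numerator: c + v_o = 343 + 16.7 = 359.7
Denominator: c - v_s = 343 - 14.2 = 328.8
f_o = 142.1 * 359.7 / 328.8 = 155.45

155.45 Hz


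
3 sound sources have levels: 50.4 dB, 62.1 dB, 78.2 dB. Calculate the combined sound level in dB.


Formula: L_total = 10 * log10( sum(10^(Li/10)) )
  Source 1: 10^(50.4/10) = 109647.8196
  Source 2: 10^(62.1/10) = 1621810.0974
  Source 3: 10^(78.2/10) = 66069344.8008
Sum of linear values = 67800802.7178
L_total = 10 * log10(67800802.7178) = 78.31

78.31 dB


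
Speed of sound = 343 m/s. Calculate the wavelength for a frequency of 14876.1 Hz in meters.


Given values:
  c = 343 m/s, f = 14876.1 Hz
Formula: lambda = c / f
lambda = 343 / 14876.1
lambda = 0.0231

0.0231 m


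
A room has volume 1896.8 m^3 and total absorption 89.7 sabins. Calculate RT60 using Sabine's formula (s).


Given values:
  V = 1896.8 m^3
  A = 89.7 sabins
Formula: RT60 = 0.161 * V / A
Numerator: 0.161 * 1896.8 = 305.3848
RT60 = 305.3848 / 89.7 = 3.405

3.405 s


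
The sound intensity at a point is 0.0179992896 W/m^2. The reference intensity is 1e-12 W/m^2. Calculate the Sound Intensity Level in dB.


Given values:
  I = 0.0179992896 W/m^2
  I_ref = 1e-12 W/m^2
Formula: SIL = 10 * log10(I / I_ref)
Compute ratio: I / I_ref = 17999289600
Compute log10: log10(17999289600) = 10.255255
Multiply: SIL = 10 * 10.255255 = 102.55

102.55 dB


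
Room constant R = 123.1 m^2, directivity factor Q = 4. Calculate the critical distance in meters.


Given values:
  R = 123.1 m^2, Q = 4
Formula: d_c = 0.141 * sqrt(Q * R)
Compute Q * R = 4 * 123.1 = 492.4
Compute sqrt(492.4) = 22.1901
d_c = 0.141 * 22.1901 = 3.129

3.129 m


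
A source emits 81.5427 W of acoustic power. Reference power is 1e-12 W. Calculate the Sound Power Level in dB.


Given values:
  W = 81.5427 W
  W_ref = 1e-12 W
Formula: SWL = 10 * log10(W / W_ref)
Compute ratio: W / W_ref = 81542700000000
Compute log10: log10(81542700000000) = 13.911385
Multiply: SWL = 10 * 13.911385 = 139.11

139.11 dB


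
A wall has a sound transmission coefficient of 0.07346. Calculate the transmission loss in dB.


Given values:
  tau = 0.07346
Formula: TL = 10 * log10(1 / tau)
Compute 1 / tau = 1 / 0.07346 = 13.6129
Compute log10(13.6129) = 1.133951
TL = 10 * 1.133951 = 11.34

11.34 dB


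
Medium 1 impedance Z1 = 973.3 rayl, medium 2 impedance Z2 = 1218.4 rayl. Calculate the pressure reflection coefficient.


Given values:
  Z1 = 973.3 rayl, Z2 = 1218.4 rayl
Formula: R = (Z2 - Z1) / (Z2 + Z1)
Numerator: Z2 - Z1 = 1218.4 - 973.3 = 245.1
Denominator: Z2 + Z1 = 1218.4 + 973.3 = 2191.7
R = 245.1 / 2191.7 = 0.1118

0.1118


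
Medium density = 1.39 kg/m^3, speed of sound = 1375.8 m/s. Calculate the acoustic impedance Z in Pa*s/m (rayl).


Given values:
  rho = 1.39 kg/m^3
  c = 1375.8 m/s
Formula: Z = rho * c
Z = 1.39 * 1375.8
Z = 1912.36

1912.36 rayl


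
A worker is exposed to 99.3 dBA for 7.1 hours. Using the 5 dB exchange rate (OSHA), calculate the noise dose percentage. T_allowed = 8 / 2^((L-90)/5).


Given values:
  L = 99.3 dBA, T = 7.1 hours
Formula: T_allowed = 8 / 2^((L - 90) / 5)
Compute exponent: (99.3 - 90) / 5 = 1.86
Compute 2^(1.86) = 3.630077
T_allowed = 8 / 3.630077 = 2.20381 hours
Dose = (T / T_allowed) * 100
Dose = (7.1 / 2.20381) * 100 = 322.17

322.17 %


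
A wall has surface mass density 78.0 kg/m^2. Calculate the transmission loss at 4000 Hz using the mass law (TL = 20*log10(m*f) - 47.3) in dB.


Given values:
  m = 78.0 kg/m^2, f = 4000 Hz
Formula: TL = 20 * log10(m * f) - 47.3
Compute m * f = 78.0 * 4000 = 312000.0
Compute log10(312000.0) = 5.494155
Compute 20 * 5.494155 = 109.8831
TL = 109.8831 - 47.3 = 62.58

62.58 dB


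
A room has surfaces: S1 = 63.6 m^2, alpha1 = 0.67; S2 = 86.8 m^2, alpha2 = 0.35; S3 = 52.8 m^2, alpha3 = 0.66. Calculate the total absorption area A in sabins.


Given surfaces:
  Surface 1: 63.6 * 0.67 = 42.612
  Surface 2: 86.8 * 0.35 = 30.38
  Surface 3: 52.8 * 0.66 = 34.848
Formula: A = sum(Si * alpha_i)
A = 42.612 + 30.38 + 34.848
A = 107.84

107.84 sabins


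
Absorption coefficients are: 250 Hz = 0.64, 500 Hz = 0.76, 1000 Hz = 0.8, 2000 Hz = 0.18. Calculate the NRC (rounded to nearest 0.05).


Given values:
  a_250 = 0.64, a_500 = 0.76
  a_1000 = 0.8, a_2000 = 0.18
Formula: NRC = (a250 + a500 + a1000 + a2000) / 4
Sum = 0.64 + 0.76 + 0.8 + 0.18 = 2.38
NRC = 2.38 / 4 = 0.595
Rounded to nearest 0.05: 0.6

0.6


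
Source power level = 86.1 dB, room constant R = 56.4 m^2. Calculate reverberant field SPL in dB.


Given values:
  Lw = 86.1 dB, R = 56.4 m^2
Formula: SPL = Lw + 10 * log10(4 / R)
Compute 4 / R = 4 / 56.4 = 0.070922
Compute 10 * log10(0.070922) = -11.4922
SPL = 86.1 + (-11.4922) = 74.61

74.61 dB


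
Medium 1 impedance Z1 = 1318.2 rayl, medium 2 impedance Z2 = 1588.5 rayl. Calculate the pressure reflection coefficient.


Given values:
  Z1 = 1318.2 rayl, Z2 = 1588.5 rayl
Formula: R = (Z2 - Z1) / (Z2 + Z1)
Numerator: Z2 - Z1 = 1588.5 - 1318.2 = 270.3
Denominator: Z2 + Z1 = 1588.5 + 1318.2 = 2906.7
R = 270.3 / 2906.7 = 0.093

0.093


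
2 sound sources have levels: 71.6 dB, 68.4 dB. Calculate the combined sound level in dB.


Formula: L_total = 10 * log10( sum(10^(Li/10)) )
  Source 1: 10^(71.6/10) = 14454397.7075
  Source 2: 10^(68.4/10) = 6918309.7092
Sum of linear values = 21372707.4167
L_total = 10 * log10(21372707.4167) = 73.3

73.3 dB


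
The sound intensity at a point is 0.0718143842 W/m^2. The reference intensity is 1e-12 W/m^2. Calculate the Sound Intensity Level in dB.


Given values:
  I = 0.0718143842 W/m^2
  I_ref = 1e-12 W/m^2
Formula: SIL = 10 * log10(I / I_ref)
Compute ratio: I / I_ref = 71814384200
Compute log10: log10(71814384200) = 10.856211
Multiply: SIL = 10 * 10.856211 = 108.56

108.56 dB


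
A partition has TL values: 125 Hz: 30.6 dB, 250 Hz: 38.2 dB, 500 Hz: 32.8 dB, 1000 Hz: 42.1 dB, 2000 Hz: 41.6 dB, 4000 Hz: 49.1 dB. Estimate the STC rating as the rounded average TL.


Given TL values at each frequency:
  125 Hz: 30.6 dB
  250 Hz: 38.2 dB
  500 Hz: 32.8 dB
  1000 Hz: 42.1 dB
  2000 Hz: 41.6 dB
  4000 Hz: 49.1 dB
Formula: STC ~ round(average of TL values)
Sum = 30.6 + 38.2 + 32.8 + 42.1 + 41.6 + 49.1 = 234.4
Average = 234.4 / 6 = 39.07
Rounded: 39

39


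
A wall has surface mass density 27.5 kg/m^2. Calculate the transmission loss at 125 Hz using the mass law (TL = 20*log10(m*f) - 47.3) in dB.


Given values:
  m = 27.5 kg/m^2, f = 125 Hz
Formula: TL = 20 * log10(m * f) - 47.3
Compute m * f = 27.5 * 125 = 3437.5
Compute log10(3437.5) = 3.536243
Compute 20 * 3.536243 = 70.7249
TL = 70.7249 - 47.3 = 23.42

23.42 dB


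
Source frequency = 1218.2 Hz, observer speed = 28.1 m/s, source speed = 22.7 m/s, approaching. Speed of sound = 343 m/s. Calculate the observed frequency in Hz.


Given values:
  f_s = 1218.2 Hz, v_o = 28.1 m/s, v_s = 22.7 m/s
  Direction: approaching
Formula: f_o = f_s * (c + v_o) / (c - v_s)
Numerator: c + v_o = 343 + 28.1 = 371.1
Denominator: c - v_s = 343 - 22.7 = 320.3
f_o = 1218.2 * 371.1 / 320.3 = 1411.41

1411.41 Hz


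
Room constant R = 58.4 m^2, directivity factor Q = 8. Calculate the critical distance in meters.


Given values:
  R = 58.4 m^2, Q = 8
Formula: d_c = 0.141 * sqrt(Q * R)
Compute Q * R = 8 * 58.4 = 467.2
Compute sqrt(467.2) = 21.6148
d_c = 0.141 * 21.6148 = 3.048

3.048 m


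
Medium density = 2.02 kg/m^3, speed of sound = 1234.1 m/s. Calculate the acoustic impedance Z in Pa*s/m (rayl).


Given values:
  rho = 2.02 kg/m^3
  c = 1234.1 m/s
Formula: Z = rho * c
Z = 2.02 * 1234.1
Z = 2492.88

2492.88 rayl


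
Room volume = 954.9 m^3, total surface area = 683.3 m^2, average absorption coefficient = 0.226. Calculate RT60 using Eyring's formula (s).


Given values:
  V = 954.9 m^3, S = 683.3 m^2, alpha = 0.226
Formula: RT60 = 0.161 * V / (-S * ln(1 - alpha))
Compute ln(1 - 0.226) = ln(0.774) = -0.256183
Denominator: -683.3 * -0.256183 = 175.0498
Numerator: 0.161 * 954.9 = 153.7389
RT60 = 153.7389 / 175.0498 = 0.878

0.878 s


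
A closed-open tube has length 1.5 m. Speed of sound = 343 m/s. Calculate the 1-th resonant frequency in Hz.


Given values:
  Tube type: closed-open, L = 1.5 m, c = 343 m/s, n = 1
Formula: f_n = (2n - 1) * c / (4 * L)
Compute 2n - 1 = 2*1 - 1 = 1
Compute 4 * L = 4 * 1.5 = 6.0
f = 1 * 343 / 6.0
f = 57.17

57.17 Hz


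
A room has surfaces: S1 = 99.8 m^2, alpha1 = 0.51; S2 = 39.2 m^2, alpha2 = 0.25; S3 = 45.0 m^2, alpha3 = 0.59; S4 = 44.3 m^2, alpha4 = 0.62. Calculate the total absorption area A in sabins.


Given surfaces:
  Surface 1: 99.8 * 0.51 = 50.898
  Surface 2: 39.2 * 0.25 = 9.8
  Surface 3: 45.0 * 0.59 = 26.55
  Surface 4: 44.3 * 0.62 = 27.466
Formula: A = sum(Si * alpha_i)
A = 50.898 + 9.8 + 26.55 + 27.466
A = 114.71

114.71 sabins


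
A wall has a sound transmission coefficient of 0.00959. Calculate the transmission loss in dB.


Given values:
  tau = 0.00959
Formula: TL = 10 * log10(1 / tau)
Compute 1 / tau = 1 / 0.00959 = 104.2753
Compute log10(104.2753) = 2.018181
TL = 10 * 2.018181 = 20.18

20.18 dB


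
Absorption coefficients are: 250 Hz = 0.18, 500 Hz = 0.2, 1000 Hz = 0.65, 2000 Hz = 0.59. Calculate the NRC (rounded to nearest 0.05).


Given values:
  a_250 = 0.18, a_500 = 0.2
  a_1000 = 0.65, a_2000 = 0.59
Formula: NRC = (a250 + a500 + a1000 + a2000) / 4
Sum = 0.18 + 0.2 + 0.65 + 0.59 = 1.62
NRC = 1.62 / 4 = 0.405
Rounded to nearest 0.05: 0.4

0.4


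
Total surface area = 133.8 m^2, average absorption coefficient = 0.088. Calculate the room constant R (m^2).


Given values:
  S = 133.8 m^2, alpha = 0.088
Formula: R = S * alpha / (1 - alpha)
Numerator: 133.8 * 0.088 = 11.7744
Denominator: 1 - 0.088 = 0.912
R = 11.7744 / 0.912 = 12.91

12.91 m^2


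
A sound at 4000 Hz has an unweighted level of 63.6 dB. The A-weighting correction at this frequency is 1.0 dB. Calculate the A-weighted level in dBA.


Given values:
  SPL = 63.6 dB
  A-weighting at 4000 Hz = 1.0 dB
Formula: L_A = SPL + A_weight
L_A = 63.6 + (1.0)
L_A = 64.6

64.6 dBA


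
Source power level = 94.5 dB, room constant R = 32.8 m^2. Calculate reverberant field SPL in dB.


Given values:
  Lw = 94.5 dB, R = 32.8 m^2
Formula: SPL = Lw + 10 * log10(4 / R)
Compute 4 / R = 4 / 32.8 = 0.121951
Compute 10 * log10(0.121951) = -9.1381
SPL = 94.5 + (-9.1381) = 85.36

85.36 dB


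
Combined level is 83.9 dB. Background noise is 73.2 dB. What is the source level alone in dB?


Given values:
  L_total = 83.9 dB, L_bg = 73.2 dB
Formula: L_source = 10 * log10(10^(L_total/10) - 10^(L_bg/10))
Convert to linear:
  10^(83.9/10) = 245470891.5685
  10^(73.2/10) = 20892961.3085
Difference: 245470891.5685 - 20892961.3085 = 224577930.26
L_source = 10 * log10(224577930.26) = 83.51

83.51 dB


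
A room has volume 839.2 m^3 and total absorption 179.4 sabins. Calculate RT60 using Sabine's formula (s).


Given values:
  V = 839.2 m^3
  A = 179.4 sabins
Formula: RT60 = 0.161 * V / A
Numerator: 0.161 * 839.2 = 135.1112
RT60 = 135.1112 / 179.4 = 0.753

0.753 s


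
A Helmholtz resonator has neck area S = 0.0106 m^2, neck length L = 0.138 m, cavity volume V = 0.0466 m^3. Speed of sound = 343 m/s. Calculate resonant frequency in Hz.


Given values:
  S = 0.0106 m^2, L = 0.138 m, V = 0.0466 m^3, c = 343 m/s
Formula: f = (c / (2*pi)) * sqrt(S / (V * L))
Compute V * L = 0.0466 * 0.138 = 0.0064308
Compute S / (V * L) = 0.0106 / 0.0064308 = 1.6483
Compute sqrt(1.6483) = 1.283861
Compute c / (2*pi) = 343 / 6.283185 = 54.590148
f = 54.590148 * 1.283861 = 70.09

70.09 Hz


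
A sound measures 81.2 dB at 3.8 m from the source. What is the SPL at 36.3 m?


Given values:
  SPL1 = 81.2 dB, r1 = 3.8 m, r2 = 36.3 m
Formula: SPL2 = SPL1 - 20 * log10(r2 / r1)
Compute ratio: r2 / r1 = 36.3 / 3.8 = 9.5526
Compute log10: log10(9.5526) = 0.980122
Compute drop: 20 * 0.980122 = 19.6024
SPL2 = 81.2 - 19.6024 = 61.6

61.6 dB


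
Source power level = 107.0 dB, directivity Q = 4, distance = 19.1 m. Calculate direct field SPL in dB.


Given values:
  Lw = 107.0 dB, Q = 4, r = 19.1 m
Formula: SPL = Lw + 10 * log10(Q / (4 * pi * r^2))
Compute 4 * pi * r^2 = 4 * pi * 19.1^2 = 4584.3377
Compute Q / denom = 4 / 4584.3377 = 0.00087254
Compute 10 * log10(0.00087254) = -30.5921
SPL = 107.0 + (-30.5921) = 76.41

76.41 dB


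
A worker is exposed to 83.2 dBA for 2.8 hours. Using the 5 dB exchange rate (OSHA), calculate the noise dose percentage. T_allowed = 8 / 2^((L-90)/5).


Given values:
  L = 83.2 dBA, T = 2.8 hours
Formula: T_allowed = 8 / 2^((L - 90) / 5)
Compute exponent: (83.2 - 90) / 5 = -1.36
Compute 2^(-1.36) = 0.389582
T_allowed = 8 / 0.389582 = 20.53483 hours
Dose = (T / T_allowed) * 100
Dose = (2.8 / 20.53483) * 100 = 13.64

13.64 %


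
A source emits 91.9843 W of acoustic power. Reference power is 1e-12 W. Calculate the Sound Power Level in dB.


Given values:
  W = 91.9843 W
  W_ref = 1e-12 W
Formula: SWL = 10 * log10(W / W_ref)
Compute ratio: W / W_ref = 91984300000000
Compute log10: log10(91984300000000) = 13.963714
Multiply: SWL = 10 * 13.963714 = 139.64

139.64 dB


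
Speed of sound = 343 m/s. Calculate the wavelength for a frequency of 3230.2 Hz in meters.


Given values:
  c = 343 m/s, f = 3230.2 Hz
Formula: lambda = c / f
lambda = 343 / 3230.2
lambda = 0.1062

0.1062 m


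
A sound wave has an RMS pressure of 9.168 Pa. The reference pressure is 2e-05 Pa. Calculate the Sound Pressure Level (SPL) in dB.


Given values:
  p = 9.168 Pa
  p_ref = 2e-05 Pa
Formula: SPL = 20 * log10(p / p_ref)
Compute ratio: p / p_ref = 9.168 / 2e-05 = 458400
Compute log10: log10(458400) = 5.661245
Multiply: SPL = 20 * 5.661245 = 113.22

113.22 dB


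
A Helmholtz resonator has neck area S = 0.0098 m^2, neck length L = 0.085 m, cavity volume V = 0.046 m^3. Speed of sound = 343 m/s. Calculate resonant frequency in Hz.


Given values:
  S = 0.0098 m^2, L = 0.085 m, V = 0.046 m^3, c = 343 m/s
Formula: f = (c / (2*pi)) * sqrt(S / (V * L))
Compute V * L = 0.046 * 0.085 = 0.00391
Compute S / (V * L) = 0.0098 / 0.00391 = 2.5064
Compute sqrt(2.5064) = 1.583161
Compute c / (2*pi) = 343 / 6.283185 = 54.590148
f = 54.590148 * 1.583161 = 86.42

86.42 Hz


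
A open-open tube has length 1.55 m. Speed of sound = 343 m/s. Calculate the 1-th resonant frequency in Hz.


Given values:
  Tube type: open-open, L = 1.55 m, c = 343 m/s, n = 1
Formula: f_n = n * c / (2 * L)
Compute 2 * L = 2 * 1.55 = 3.1
f = 1 * 343 / 3.1
f = 110.65

110.65 Hz


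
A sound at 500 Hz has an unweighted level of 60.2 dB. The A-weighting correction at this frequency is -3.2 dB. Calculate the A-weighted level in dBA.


Given values:
  SPL = 60.2 dB
  A-weighting at 500 Hz = -3.2 dB
Formula: L_A = SPL + A_weight
L_A = 60.2 + (-3.2)
L_A = 57.0

57.0 dBA


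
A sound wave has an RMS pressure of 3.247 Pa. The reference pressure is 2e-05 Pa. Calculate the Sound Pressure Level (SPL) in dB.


Given values:
  p = 3.247 Pa
  p_ref = 2e-05 Pa
Formula: SPL = 20 * log10(p / p_ref)
Compute ratio: p / p_ref = 3.247 / 2e-05 = 162350
Compute log10: log10(162350) = 5.210452
Multiply: SPL = 20 * 5.210452 = 104.21

104.21 dB


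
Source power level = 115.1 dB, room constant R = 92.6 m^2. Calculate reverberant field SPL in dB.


Given values:
  Lw = 115.1 dB, R = 92.6 m^2
Formula: SPL = Lw + 10 * log10(4 / R)
Compute 4 / R = 4 / 92.6 = 0.043197
Compute 10 * log10(0.043197) = -13.6455
SPL = 115.1 + (-13.6455) = 101.45

101.45 dB


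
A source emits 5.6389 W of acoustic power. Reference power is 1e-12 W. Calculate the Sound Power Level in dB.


Given values:
  W = 5.6389 W
  W_ref = 1e-12 W
Formula: SWL = 10 * log10(W / W_ref)
Compute ratio: W / W_ref = 5638900000000
Compute log10: log10(5638900000000) = 12.751194
Multiply: SWL = 10 * 12.751194 = 127.51

127.51 dB


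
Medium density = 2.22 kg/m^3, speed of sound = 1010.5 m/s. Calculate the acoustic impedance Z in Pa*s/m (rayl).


Given values:
  rho = 2.22 kg/m^3
  c = 1010.5 m/s
Formula: Z = rho * c
Z = 2.22 * 1010.5
Z = 2243.31

2243.31 rayl


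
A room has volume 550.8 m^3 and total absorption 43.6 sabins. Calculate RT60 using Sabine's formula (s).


Given values:
  V = 550.8 m^3
  A = 43.6 sabins
Formula: RT60 = 0.161 * V / A
Numerator: 0.161 * 550.8 = 88.6788
RT60 = 88.6788 / 43.6 = 2.034

2.034 s


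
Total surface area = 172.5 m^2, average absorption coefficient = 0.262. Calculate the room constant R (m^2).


Given values:
  S = 172.5 m^2, alpha = 0.262
Formula: R = S * alpha / (1 - alpha)
Numerator: 172.5 * 0.262 = 45.195
Denominator: 1 - 0.262 = 0.738
R = 45.195 / 0.738 = 61.24

61.24 m^2


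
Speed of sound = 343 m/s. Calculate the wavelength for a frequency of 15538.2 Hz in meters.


Given values:
  c = 343 m/s, f = 15538.2 Hz
Formula: lambda = c / f
lambda = 343 / 15538.2
lambda = 0.0221

0.0221 m


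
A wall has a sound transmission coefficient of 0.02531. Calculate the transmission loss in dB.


Given values:
  tau = 0.02531
Formula: TL = 10 * log10(1 / tau)
Compute 1 / tau = 1 / 0.02531 = 39.5101
Compute log10(39.5101) = 1.596708
TL = 10 * 1.596708 = 15.97

15.97 dB


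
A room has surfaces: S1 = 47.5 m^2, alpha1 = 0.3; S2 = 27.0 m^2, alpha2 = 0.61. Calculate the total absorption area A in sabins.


Given surfaces:
  Surface 1: 47.5 * 0.3 = 14.25
  Surface 2: 27.0 * 0.61 = 16.47
Formula: A = sum(Si * alpha_i)
A = 14.25 + 16.47
A = 30.72

30.72 sabins


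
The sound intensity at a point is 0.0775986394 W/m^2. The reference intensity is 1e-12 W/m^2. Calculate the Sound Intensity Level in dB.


Given values:
  I = 0.0775986394 W/m^2
  I_ref = 1e-12 W/m^2
Formula: SIL = 10 * log10(I / I_ref)
Compute ratio: I / I_ref = 77598639400
Compute log10: log10(77598639400) = 10.889854
Multiply: SIL = 10 * 10.889854 = 108.9

108.9 dB


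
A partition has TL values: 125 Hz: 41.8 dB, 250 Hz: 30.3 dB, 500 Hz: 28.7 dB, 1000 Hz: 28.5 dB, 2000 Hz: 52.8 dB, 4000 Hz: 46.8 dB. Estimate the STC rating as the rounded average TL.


Given TL values at each frequency:
  125 Hz: 41.8 dB
  250 Hz: 30.3 dB
  500 Hz: 28.7 dB
  1000 Hz: 28.5 dB
  2000 Hz: 52.8 dB
  4000 Hz: 46.8 dB
Formula: STC ~ round(average of TL values)
Sum = 41.8 + 30.3 + 28.7 + 28.5 + 52.8 + 46.8 = 228.9
Average = 228.9 / 6 = 38.15
Rounded: 38

38


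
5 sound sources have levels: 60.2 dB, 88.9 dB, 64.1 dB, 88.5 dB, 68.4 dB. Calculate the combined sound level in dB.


Formula: L_total = 10 * log10( sum(10^(Li/10)) )
  Source 1: 10^(60.2/10) = 1047128.5481
  Source 2: 10^(88.9/10) = 776247116.6287
  Source 3: 10^(64.1/10) = 2570395.7828
  Source 4: 10^(88.5/10) = 707945784.3841
  Source 5: 10^(68.4/10) = 6918309.7092
Sum of linear values = 1494728735.0529
L_total = 10 * log10(1494728735.0529) = 91.75

91.75 dB


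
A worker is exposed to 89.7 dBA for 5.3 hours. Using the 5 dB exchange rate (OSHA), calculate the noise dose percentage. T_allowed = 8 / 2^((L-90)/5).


Given values:
  L = 89.7 dBA, T = 5.3 hours
Formula: T_allowed = 8 / 2^((L - 90) / 5)
Compute exponent: (89.7 - 90) / 5 = -0.06
Compute 2^(-0.06) = 0.959264
T_allowed = 8 / 0.959264 = 8.339727 hours
Dose = (T / T_allowed) * 100
Dose = (5.3 / 8.339727) * 100 = 63.55

63.55 %


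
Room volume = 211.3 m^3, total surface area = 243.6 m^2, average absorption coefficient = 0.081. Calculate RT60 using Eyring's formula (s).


Given values:
  V = 211.3 m^3, S = 243.6 m^2, alpha = 0.081
Formula: RT60 = 0.161 * V / (-S * ln(1 - alpha))
Compute ln(1 - 0.081) = ln(0.919) = -0.084469
Denominator: -243.6 * -0.084469 = 20.5766
Numerator: 0.161 * 211.3 = 34.0193
RT60 = 34.0193 / 20.5766 = 1.653

1.653 s


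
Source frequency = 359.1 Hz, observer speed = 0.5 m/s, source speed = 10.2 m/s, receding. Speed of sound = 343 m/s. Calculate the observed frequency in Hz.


Given values:
  f_s = 359.1 Hz, v_o = 0.5 m/s, v_s = 10.2 m/s
  Direction: receding
Formula: f_o = f_s * (c - v_o) / (c + v_s)
Numerator: c - v_o = 343 - 0.5 = 342.5
Denominator: c + v_s = 343 + 10.2 = 353.2
f_o = 359.1 * 342.5 / 353.2 = 348.22

348.22 Hz


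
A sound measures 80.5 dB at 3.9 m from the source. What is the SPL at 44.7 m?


Given values:
  SPL1 = 80.5 dB, r1 = 3.9 m, r2 = 44.7 m
Formula: SPL2 = SPL1 - 20 * log10(r2 / r1)
Compute ratio: r2 / r1 = 44.7 / 3.9 = 11.4615
Compute log10: log10(11.4615) = 1.059241
Compute drop: 20 * 1.059241 = 21.1848
SPL2 = 80.5 - 21.1848 = 59.32

59.32 dB


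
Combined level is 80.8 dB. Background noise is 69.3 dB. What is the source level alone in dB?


Given values:
  L_total = 80.8 dB, L_bg = 69.3 dB
Formula: L_source = 10 * log10(10^(L_total/10) - 10^(L_bg/10))
Convert to linear:
  10^(80.8/10) = 120226443.4617
  10^(69.3/10) = 8511380.382
Difference: 120226443.4617 - 8511380.382 = 111715063.0797
L_source = 10 * log10(111715063.0797) = 80.48

80.48 dB


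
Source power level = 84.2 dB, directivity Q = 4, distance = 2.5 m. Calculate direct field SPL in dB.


Given values:
  Lw = 84.2 dB, Q = 4, r = 2.5 m
Formula: SPL = Lw + 10 * log10(Q / (4 * pi * r^2))
Compute 4 * pi * r^2 = 4 * pi * 2.5^2 = 78.5398
Compute Q / denom = 4 / 78.5398 = 0.05092959
Compute 10 * log10(0.05092959) = -12.9303
SPL = 84.2 + (-12.9303) = 71.27

71.27 dB


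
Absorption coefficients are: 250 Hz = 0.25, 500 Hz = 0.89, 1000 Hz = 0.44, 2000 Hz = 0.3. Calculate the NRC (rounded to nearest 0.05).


Given values:
  a_250 = 0.25, a_500 = 0.89
  a_1000 = 0.44, a_2000 = 0.3
Formula: NRC = (a250 + a500 + a1000 + a2000) / 4
Sum = 0.25 + 0.89 + 0.44 + 0.3 = 1.88
NRC = 1.88 / 4 = 0.47
Rounded to nearest 0.05: 0.45

0.45


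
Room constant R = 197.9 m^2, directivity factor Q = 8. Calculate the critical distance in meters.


Given values:
  R = 197.9 m^2, Q = 8
Formula: d_c = 0.141 * sqrt(Q * R)
Compute Q * R = 8 * 197.9 = 1583.2
Compute sqrt(1583.2) = 39.7894
d_c = 0.141 * 39.7894 = 5.61

5.61 m


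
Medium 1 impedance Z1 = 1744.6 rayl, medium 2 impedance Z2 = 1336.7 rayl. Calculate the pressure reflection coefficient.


Given values:
  Z1 = 1744.6 rayl, Z2 = 1336.7 rayl
Formula: R = (Z2 - Z1) / (Z2 + Z1)
Numerator: Z2 - Z1 = 1336.7 - 1744.6 = -407.9
Denominator: Z2 + Z1 = 1336.7 + 1744.6 = 3081.3
R = -407.9 / 3081.3 = -0.1324

-0.1324


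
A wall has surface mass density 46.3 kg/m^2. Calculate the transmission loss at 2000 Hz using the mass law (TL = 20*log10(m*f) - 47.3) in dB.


Given values:
  m = 46.3 kg/m^2, f = 2000 Hz
Formula: TL = 20 * log10(m * f) - 47.3
Compute m * f = 46.3 * 2000 = 92600.0
Compute log10(92600.0) = 4.966611
Compute 20 * 4.966611 = 99.3322
TL = 99.3322 - 47.3 = 52.03

52.03 dB


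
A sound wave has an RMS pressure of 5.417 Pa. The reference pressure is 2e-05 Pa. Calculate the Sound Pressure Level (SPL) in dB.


Given values:
  p = 5.417 Pa
  p_ref = 2e-05 Pa
Formula: SPL = 20 * log10(p / p_ref)
Compute ratio: p / p_ref = 5.417 / 2e-05 = 270850
Compute log10: log10(270850) = 5.432729
Multiply: SPL = 20 * 5.432729 = 108.65

108.65 dB


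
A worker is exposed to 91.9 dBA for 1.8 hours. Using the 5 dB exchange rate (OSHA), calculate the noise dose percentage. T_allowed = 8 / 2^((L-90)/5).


Given values:
  L = 91.9 dBA, T = 1.8 hours
Formula: T_allowed = 8 / 2^((L - 90) / 5)
Compute exponent: (91.9 - 90) / 5 = 0.38
Compute 2^(0.38) = 1.301342
T_allowed = 8 / 1.301342 = 6.1475 hours
Dose = (T / T_allowed) * 100
Dose = (1.8 / 6.1475) * 100 = 29.28

29.28 %


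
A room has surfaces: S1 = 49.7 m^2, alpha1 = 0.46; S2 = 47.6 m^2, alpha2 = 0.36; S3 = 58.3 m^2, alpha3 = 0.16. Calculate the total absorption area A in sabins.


Given surfaces:
  Surface 1: 49.7 * 0.46 = 22.862
  Surface 2: 47.6 * 0.36 = 17.136
  Surface 3: 58.3 * 0.16 = 9.328
Formula: A = sum(Si * alpha_i)
A = 22.862 + 17.136 + 9.328
A = 49.33

49.33 sabins


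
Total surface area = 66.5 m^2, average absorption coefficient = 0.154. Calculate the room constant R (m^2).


Given values:
  S = 66.5 m^2, alpha = 0.154
Formula: R = S * alpha / (1 - alpha)
Numerator: 66.5 * 0.154 = 10.241
Denominator: 1 - 0.154 = 0.846
R = 10.241 / 0.846 = 12.11

12.11 m^2


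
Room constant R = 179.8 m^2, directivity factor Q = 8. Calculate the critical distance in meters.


Given values:
  R = 179.8 m^2, Q = 8
Formula: d_c = 0.141 * sqrt(Q * R)
Compute Q * R = 8 * 179.8 = 1438.4
Compute sqrt(1438.4) = 37.9262
d_c = 0.141 * 37.9262 = 5.348

5.348 m


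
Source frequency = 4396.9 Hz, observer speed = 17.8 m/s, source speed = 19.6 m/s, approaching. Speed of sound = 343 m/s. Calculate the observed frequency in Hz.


Given values:
  f_s = 4396.9 Hz, v_o = 17.8 m/s, v_s = 19.6 m/s
  Direction: approaching
Formula: f_o = f_s * (c + v_o) / (c - v_s)
Numerator: c + v_o = 343 + 17.8 = 360.8
Denominator: c - v_s = 343 - 19.6 = 323.4
f_o = 4396.9 * 360.8 / 323.4 = 4905.39

4905.39 Hz


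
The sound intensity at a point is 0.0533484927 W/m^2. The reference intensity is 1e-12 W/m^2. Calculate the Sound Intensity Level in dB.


Given values:
  I = 0.0533484927 W/m^2
  I_ref = 1e-12 W/m^2
Formula: SIL = 10 * log10(I / I_ref)
Compute ratio: I / I_ref = 53348492700
Compute log10: log10(53348492700) = 10.727122
Multiply: SIL = 10 * 10.727122 = 107.27

107.27 dB


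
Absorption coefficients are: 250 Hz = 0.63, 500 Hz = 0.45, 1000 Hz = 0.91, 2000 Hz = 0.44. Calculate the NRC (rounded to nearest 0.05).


Given values:
  a_250 = 0.63, a_500 = 0.45
  a_1000 = 0.91, a_2000 = 0.44
Formula: NRC = (a250 + a500 + a1000 + a2000) / 4
Sum = 0.63 + 0.45 + 0.91 + 0.44 = 2.43
NRC = 2.43 / 4 = 0.6075
Rounded to nearest 0.05: 0.6

0.6


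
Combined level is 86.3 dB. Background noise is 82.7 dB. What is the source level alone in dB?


Given values:
  L_total = 86.3 dB, L_bg = 82.7 dB
Formula: L_source = 10 * log10(10^(L_total/10) - 10^(L_bg/10))
Convert to linear:
  10^(86.3/10) = 426579518.8016
  10^(82.7/10) = 186208713.6663
Difference: 426579518.8016 - 186208713.6663 = 240370805.1353
L_source = 10 * log10(240370805.1353) = 83.81

83.81 dB


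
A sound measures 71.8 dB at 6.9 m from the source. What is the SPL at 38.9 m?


Given values:
  SPL1 = 71.8 dB, r1 = 6.9 m, r2 = 38.9 m
Formula: SPL2 = SPL1 - 20 * log10(r2 / r1)
Compute ratio: r2 / r1 = 38.9 / 6.9 = 5.6377
Compute log10: log10(5.6377) = 0.751102
Compute drop: 20 * 0.751102 = 15.022
SPL2 = 71.8 - 15.022 = 56.78

56.78 dB


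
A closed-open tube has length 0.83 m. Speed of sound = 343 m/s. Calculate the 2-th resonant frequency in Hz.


Given values:
  Tube type: closed-open, L = 0.83 m, c = 343 m/s, n = 2
Formula: f_n = (2n - 1) * c / (4 * L)
Compute 2n - 1 = 2*2 - 1 = 3
Compute 4 * L = 4 * 0.83 = 3.32
f = 3 * 343 / 3.32
f = 309.94

309.94 Hz


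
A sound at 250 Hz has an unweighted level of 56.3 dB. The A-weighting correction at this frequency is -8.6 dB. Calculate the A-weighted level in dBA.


Given values:
  SPL = 56.3 dB
  A-weighting at 250 Hz = -8.6 dB
Formula: L_A = SPL + A_weight
L_A = 56.3 + (-8.6)
L_A = 47.7

47.7 dBA


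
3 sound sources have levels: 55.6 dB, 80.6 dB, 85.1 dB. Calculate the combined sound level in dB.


Formula: L_total = 10 * log10( sum(10^(Li/10)) )
  Source 1: 10^(55.6/10) = 363078.0548
  Source 2: 10^(80.6/10) = 114815362.1497
  Source 3: 10^(85.1/10) = 323593656.9296
Sum of linear values = 438772097.1341
L_total = 10 * log10(438772097.1341) = 86.42

86.42 dB
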